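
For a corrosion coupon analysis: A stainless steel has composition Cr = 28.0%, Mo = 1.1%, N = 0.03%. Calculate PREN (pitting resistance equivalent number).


Apply the PREN formula: PREN = Cr + 3.3*Mo + 16*N
PREN = 28.0 + 3.3*1.1 + 16*0.03
PREN = 28.0 + 3.63 + 0.48 = 32.11

32.11


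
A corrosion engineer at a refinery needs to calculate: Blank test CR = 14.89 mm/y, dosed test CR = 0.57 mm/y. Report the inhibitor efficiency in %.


Apply the inhibitor-efficiency definition: IE = (CR_blank − CR_inh)/CR_blank × 100
IE = (14.89 − 0.57) / 14.89 × 100
IE = 14.32 / 14.89 × 100 = 96.2 %

96.2 %


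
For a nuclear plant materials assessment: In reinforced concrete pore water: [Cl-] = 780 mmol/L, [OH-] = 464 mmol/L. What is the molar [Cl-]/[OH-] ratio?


Threshold parameter = [Cl-] / [OH-] (molar basis; both in mmol/L, so units cancel)
Ratio = 780 / 464 = 1.68

1.68


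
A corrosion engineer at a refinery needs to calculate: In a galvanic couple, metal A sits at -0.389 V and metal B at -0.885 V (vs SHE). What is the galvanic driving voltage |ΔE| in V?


Driving voltage is the absolute potential difference.
|ΔE| = |-0.389 − (-0.885)| = 0.496 V

0.496 V


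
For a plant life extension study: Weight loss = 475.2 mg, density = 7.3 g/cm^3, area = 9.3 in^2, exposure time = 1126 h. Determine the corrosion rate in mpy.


Apply the mpy weight-loss relation: CR = 534 * W / (D * A * T)
Numerator: 534 * 475.2 = 253756.8
Denominator: 7.3 * 9.3 * 1126 = 76444.14
CR = 253756.8 / 76444.14 = 3.3195 mpy

3.3195 mpy


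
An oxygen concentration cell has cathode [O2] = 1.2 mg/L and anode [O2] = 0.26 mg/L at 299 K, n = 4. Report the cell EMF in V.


Apply the Nernst concentration-cell relation: E = (RT/nF)*ln(C_cathode/C_anode)
RT/nF = 8.314*299/(4*96485) = 0.00644112 V
ln(1.2/0.26) = 1.5294
E = 0.00644112 * 1.5294 = 0.00985 V

0.00985 V


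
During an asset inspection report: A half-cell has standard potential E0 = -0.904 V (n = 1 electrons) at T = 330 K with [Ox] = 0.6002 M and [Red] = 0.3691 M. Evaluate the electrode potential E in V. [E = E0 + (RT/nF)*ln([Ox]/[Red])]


Apply the Nernst equation: E = E0 + (RT/nF)*ln([Ox]/[Red])
Step 1: RT/nF = 8.314*330/(1*96485) = 0.02843572 V
Step 2: [Ox]/[Red] = 0.6002/0.3691 = 1.626118
Step 3: ln(1.626118) = 0.486196
Step 4: correction = 0.02843572 * 0.486196 = 0.014 V
E = -0.904 + 0.014 = -0.89 V

-0.89 V


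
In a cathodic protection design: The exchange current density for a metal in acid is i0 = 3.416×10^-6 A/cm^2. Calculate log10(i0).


i0 = 3.416×10^-6 A/cm^2
log10(i0) = -5.466

-5.466


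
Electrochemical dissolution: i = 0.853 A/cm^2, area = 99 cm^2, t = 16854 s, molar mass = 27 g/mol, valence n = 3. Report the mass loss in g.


Apply Faraday's law: m = i*A*t*M / (n*F)
Total charge passed Q = i*A*t = 0.853*99*16854 = 1423269.738 C
m = Q*M/(n*F) = 1423269.738*27/(3*96485) = 132.7608 g

132.7608 g


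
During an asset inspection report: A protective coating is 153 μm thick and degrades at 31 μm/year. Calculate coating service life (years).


Service life = thickness / degradation rate
Life = 153 / 31 = 4.9 years

4.9 years


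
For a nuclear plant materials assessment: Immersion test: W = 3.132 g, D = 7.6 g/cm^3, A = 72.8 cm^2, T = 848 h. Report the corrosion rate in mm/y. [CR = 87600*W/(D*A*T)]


Apply the mm/y weight-loss relation: CR = 87600 * W / (D * A * T)
Numerator: 87600 * 3.132 = 274363.2
Denominator: 7.6 * 72.8 * 848 = 469181.44
CR = 274363.2 / 469181.44 = 0.58477 mm/y

0.58477 mm/y


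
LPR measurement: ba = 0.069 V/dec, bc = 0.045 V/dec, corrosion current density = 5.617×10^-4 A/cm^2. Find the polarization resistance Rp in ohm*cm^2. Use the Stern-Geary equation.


Apply the Stern-Geary equation: Rp = ba*bc / (2.303*icorr*(ba+bc))
ba*bc = 0.069*0.045 = 0.003105
ba+bc = 0.114; 2.303*icorr*(ba+bc) = 2.303*5.617×10^-4*0.114 = 1.4746984×10^-4
Rp = 0.003105 / 1.4746984×10^-4 = 21.06 ohm*cm^2

21.06 ohm*cm^2


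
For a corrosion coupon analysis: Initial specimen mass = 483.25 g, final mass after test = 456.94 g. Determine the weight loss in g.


Weight loss = initial − final
WL = 483.25 − 456.94 = 26.31 g

26.31 g


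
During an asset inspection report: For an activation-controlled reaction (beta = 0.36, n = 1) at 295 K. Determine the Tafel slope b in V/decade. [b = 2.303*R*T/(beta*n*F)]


Apply the Tafel slope relation: b = 2.303*R*T/(beta*n*F)
Numerator: 2.303 * 8.314 * 295 = 5648.41
Denominator: 0.36 * 1 * 96485 = 34734.6
b = 5648.41 / 34734.6 = 0.163 V/decade

0.163 V/decade


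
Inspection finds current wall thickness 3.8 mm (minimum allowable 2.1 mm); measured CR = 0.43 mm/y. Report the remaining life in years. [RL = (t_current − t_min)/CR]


Apply the remaining-life relation: RL = (t_current − t_min) / CR
RL = (3.8 − 2.1) / 0.43 = 1.7 / 0.43 = 4.0 years

4.0 years


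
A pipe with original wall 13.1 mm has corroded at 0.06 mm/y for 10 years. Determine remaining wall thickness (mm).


Remaining wall = original − CR × time
t = 13.1 − 0.06*10 = 13.1 − 0.6 = 12.5 mm

12.5 mm


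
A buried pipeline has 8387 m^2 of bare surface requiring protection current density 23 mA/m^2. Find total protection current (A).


I = area * current density, then convert mA → A (÷1000)
I = 8387 * 23 / 1000 = 192.9 A

192.9 A


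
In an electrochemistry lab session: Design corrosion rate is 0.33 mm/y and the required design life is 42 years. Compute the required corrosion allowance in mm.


Corrosion allowance = CR × design life
CA = 0.33 * 42 = 13.86 mm

13.86 mm


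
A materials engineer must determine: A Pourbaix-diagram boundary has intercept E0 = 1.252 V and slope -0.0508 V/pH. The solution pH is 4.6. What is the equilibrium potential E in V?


Apply the Pourbaix line equation: E = E0 + slope*pH
E = 1.252 + (-0.0508)*4.6 = 1.252 + (-0.23368) = 1.01832 V
Rounded to 3 decimal places: E = 1.018 V

1.018 V


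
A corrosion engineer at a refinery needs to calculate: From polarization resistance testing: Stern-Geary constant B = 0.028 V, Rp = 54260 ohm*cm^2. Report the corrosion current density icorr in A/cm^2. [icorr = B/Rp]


Apply the Stern-Geary relation: icorr = B / Rp
icorr = 0.028 / 54260 = 5.16×10^-7 A/cm^2

5.16×10^-7 A/cm^2


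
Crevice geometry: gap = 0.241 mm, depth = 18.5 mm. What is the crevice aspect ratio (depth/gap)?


Aspect ratio = depth / gap
Ratio = 18.5 / 0.241 = 76.8

76.8


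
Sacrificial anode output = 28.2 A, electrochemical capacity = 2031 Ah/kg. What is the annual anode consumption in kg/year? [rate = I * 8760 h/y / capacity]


Annual consumption = current * hours per year / capacity
Rate = 28.2 * 8760 / 2031 = 121.6 kg/year

121.6 kg/year


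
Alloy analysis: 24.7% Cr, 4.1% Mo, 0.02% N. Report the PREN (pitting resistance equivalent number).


Apply the PREN formula: PREN = Cr + 3.3*Mo + 16*N
PREN = 24.7 + 3.3*4.1 + 16*0.02
PREN = 24.7 + 13.53 + 0.32 = 38.55

38.55


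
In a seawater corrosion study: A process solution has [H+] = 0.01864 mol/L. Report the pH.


pH = −log10[H+]
pH = −log10(0.01864) = 1.73

1.73


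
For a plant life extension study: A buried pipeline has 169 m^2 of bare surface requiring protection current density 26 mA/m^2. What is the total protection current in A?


I = area * current density, then convert mA → A (÷1000)
I = 169 * 26 / 1000 = 4.39 A

4.39 A


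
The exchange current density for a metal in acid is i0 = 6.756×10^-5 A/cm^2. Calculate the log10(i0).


i0 = 6.756×10^-5 A/cm^2
log10(i0) = -4.17

-4.17


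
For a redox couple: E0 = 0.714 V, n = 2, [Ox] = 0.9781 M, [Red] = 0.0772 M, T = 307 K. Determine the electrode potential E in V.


Apply the Nernst equation: E = E0 + (RT/nF)*ln([Ox]/[Red])
Step 1: RT/nF = 8.314*307/(2*96485) = 0.01322692 V
Step 2: [Ox]/[Red] = 0.9781/0.0772 = 12.669689
Step 3: ln(12.669689) = 2.539212
Step 4: correction = 0.01322692 * 2.539212 = 0.0336 V
E = 0.714 + 0.0336 = 0.7476 V

0.7476 V


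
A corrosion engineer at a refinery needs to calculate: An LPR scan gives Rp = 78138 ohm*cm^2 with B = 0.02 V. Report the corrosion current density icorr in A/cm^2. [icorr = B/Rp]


Apply the Stern-Geary relation: icorr = B / Rp
icorr = 0.02 / 78138 = 2.56×10^-7 A/cm^2

2.56×10^-7 A/cm^2


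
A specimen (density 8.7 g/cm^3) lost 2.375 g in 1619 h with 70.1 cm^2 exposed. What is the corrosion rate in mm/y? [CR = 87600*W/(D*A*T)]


Apply the mm/y weight-loss relation: CR = 87600 * W / (D * A * T)
Numerator: 87600 * 2.375 = 208050.0
Denominator: 8.7 * 70.1 * 1619 = 987379.53
CR = 208050.0 / 987379.53 = 0.210709 mm/y

0.210709 mm/y


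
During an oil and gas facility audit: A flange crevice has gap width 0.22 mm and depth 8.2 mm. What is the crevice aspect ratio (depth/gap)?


Aspect ratio = depth / gap
Ratio = 8.2 / 0.22 = 37.3

37.3


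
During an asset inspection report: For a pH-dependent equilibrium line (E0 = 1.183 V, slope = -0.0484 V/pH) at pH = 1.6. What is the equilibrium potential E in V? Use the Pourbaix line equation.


Apply the Pourbaix line equation: E = E0 + slope*pH
E = 1.183 + (-0.0484)*1.6 = 1.183 + (-0.07744) = 1.10556 V
Rounded to 4 decimal places: E = 1.1056 V

1.1056 V


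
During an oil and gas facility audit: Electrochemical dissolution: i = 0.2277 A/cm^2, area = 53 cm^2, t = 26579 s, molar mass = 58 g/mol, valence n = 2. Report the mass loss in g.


Apply Faraday's law: m = i*A*t*M / (n*F)
Total charge passed Q = i*A*t = 0.2277*53*26579 = 320758.0299 C
m = Q*M/(n*F) = 320758.0299*58/(2*96485) = 96.40859 g

96.40859 g


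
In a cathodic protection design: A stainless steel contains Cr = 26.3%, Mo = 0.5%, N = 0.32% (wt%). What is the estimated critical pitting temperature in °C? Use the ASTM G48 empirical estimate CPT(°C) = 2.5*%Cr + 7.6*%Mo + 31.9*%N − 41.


Apply the ASTM G48 empirical CPT estimate: CPT(°C) = 2.5*%Cr + 7.6*%Mo + 31.9*%N − 41
2.5*26.3 = 65.75; 7.6*0.5 = 3.8; 31.9*0.32 = 10.208
CPT = 65.75 + 3.8 + 10.208 − 41 = 38.758 °C
Rounded to 0.1 °C: CPT ≈ 38.8 °C

38.8 °C


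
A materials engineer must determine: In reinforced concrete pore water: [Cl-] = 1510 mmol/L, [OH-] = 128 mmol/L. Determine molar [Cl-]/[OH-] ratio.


Threshold parameter = [Cl-] / [OH-] (molar basis; both in mmol/L, so units cancel)
Ratio = 1510 / 128 = 11.8

11.8


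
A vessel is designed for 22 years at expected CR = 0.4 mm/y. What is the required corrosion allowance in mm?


Corrosion allowance = CR × design life
CA = 0.4 * 22 = 8.8 mm

8.8 mm


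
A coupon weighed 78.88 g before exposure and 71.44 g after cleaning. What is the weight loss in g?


Weight loss = initial − final
WL = 78.88 − 71.44 = 7.44 g

7.44 g


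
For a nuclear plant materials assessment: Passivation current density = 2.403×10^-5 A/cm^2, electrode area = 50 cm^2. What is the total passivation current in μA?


I = i_pass * A, then convert A → μA (×10^6)
I = 2.403×10^-5 * 50 * 10^6 = 1201.5 μA

1201.5 μA


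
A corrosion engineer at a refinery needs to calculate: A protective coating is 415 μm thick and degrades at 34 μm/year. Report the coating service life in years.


Service life = thickness / degradation rate
Life = 415 / 34 = 12.2 years

12.2 years


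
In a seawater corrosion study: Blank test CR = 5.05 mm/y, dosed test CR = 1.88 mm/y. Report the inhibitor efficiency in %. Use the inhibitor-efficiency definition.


Apply the inhibitor-efficiency definition: IE = (CR_blank − CR_inh)/CR_blank × 100
IE = (5.05 − 1.88) / 5.05 × 100
IE = 3.17 / 5.05 × 100 = 62.8 %

62.8 %


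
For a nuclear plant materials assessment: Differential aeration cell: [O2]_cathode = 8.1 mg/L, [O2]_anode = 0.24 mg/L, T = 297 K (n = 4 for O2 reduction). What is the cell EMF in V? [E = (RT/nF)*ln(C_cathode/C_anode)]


Apply the Nernst concentration-cell relation: E = (RT/nF)*ln(C_cathode/C_anode)
RT/nF = 8.314*297/(4*96485) = 0.00639804 V
ln(8.1/0.24) = 3.51898
E = 0.00639804 * 3.51898 = 0.02251 V

0.02251 V


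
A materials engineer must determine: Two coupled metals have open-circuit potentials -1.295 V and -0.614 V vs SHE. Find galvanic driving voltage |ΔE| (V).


Driving voltage is the absolute potential difference.
|ΔE| = |-1.295 − (-0.614)| = 0.681 V

0.681 V


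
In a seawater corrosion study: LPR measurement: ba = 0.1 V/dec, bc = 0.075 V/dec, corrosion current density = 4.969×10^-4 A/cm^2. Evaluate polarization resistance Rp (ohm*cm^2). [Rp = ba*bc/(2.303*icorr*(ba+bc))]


Apply the Stern-Geary equation: Rp = ba*bc / (2.303*icorr*(ba+bc))
ba*bc = 0.1*0.075 = 0.0075
ba+bc = 0.175; 2.303*icorr*(ba+bc) = 2.303*4.969×10^-4*0.175 = 2.0026312×10^-4
Rp = 0.0075 / 2.0026312×10^-4 = 37.45 ohm*cm^2

37.45 ohm*cm^2


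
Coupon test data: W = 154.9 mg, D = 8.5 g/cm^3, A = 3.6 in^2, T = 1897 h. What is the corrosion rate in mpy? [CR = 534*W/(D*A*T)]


Apply the mpy weight-loss relation: CR = 534 * W / (D * A * T)
Numerator: 534 * 154.9 = 82716.6
Denominator: 8.5 * 3.6 * 1897 = 58048.2
CR = 82716.6 / 58048.2 = 1.425 mpy

1.425 mpy


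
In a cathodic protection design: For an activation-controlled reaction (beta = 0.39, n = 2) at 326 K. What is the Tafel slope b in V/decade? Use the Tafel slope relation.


Apply the Tafel slope relation: b = 2.303*R*T/(beta*n*F)
Numerator: 2.303 * 8.314 * 326 = 6241.97
Denominator: 0.39 * 2 * 96485 = 75258.3
b = 6241.97 / 75258.3 = 0.0829 V/decade

0.0829 V/decade


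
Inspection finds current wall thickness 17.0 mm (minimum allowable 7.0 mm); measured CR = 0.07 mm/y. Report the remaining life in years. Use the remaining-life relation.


Apply the remaining-life relation: RL = (t_current − t_min) / CR
RL = (17.0 − 7.0) / 0.07 = 10.0 / 0.07 = 142.9 years

142.9 years


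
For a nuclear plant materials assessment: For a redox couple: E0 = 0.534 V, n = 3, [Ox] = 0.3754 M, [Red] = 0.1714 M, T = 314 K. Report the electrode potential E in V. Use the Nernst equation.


Apply the Nernst equation: E = E0 + (RT/nF)*ln([Ox]/[Red])
Step 1: RT/nF = 8.314*314/(3*96485) = 0.009019 V
Step 2: [Ox]/[Red] = 0.3754/0.1714 = 2.190198
Step 3: ln(2.190198) = 0.783992
Step 4: correction = 0.009019 * 0.783992 = 0.0071 V
E = 0.534 + 0.0071 = 0.5411 V

0.5411 V


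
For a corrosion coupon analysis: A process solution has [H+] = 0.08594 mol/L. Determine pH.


pH = −log10[H+]
pH = −log10(0.08594) = 1.07

1.07


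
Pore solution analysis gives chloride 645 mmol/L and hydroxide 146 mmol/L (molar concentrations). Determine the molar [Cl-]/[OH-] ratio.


Threshold parameter = [Cl-] / [OH-] (molar basis; both in mmol/L, so units cancel)
Ratio = 645 / 146 = 4.42

4.42


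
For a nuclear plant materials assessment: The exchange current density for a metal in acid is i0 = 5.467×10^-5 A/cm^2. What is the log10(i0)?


i0 = 5.467×10^-5 A/cm^2
log10(i0) = -4.262

-4.262


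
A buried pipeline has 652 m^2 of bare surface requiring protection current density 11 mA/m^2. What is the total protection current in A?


I = area * current density, then convert mA → A (÷1000)
I = 652 * 11 / 1000 = 7.17 A

7.17 A


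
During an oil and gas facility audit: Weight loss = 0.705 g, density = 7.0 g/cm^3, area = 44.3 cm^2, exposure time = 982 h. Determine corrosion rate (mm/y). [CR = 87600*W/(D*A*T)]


Apply the mm/y weight-loss relation: CR = 87600 * W / (D * A * T)
Numerator: 87600 * 0.705 = 61758.0
Denominator: 7.0 * 44.3 * 982 = 304518.2
CR = 61758.0 / 304518.2 = 0.202806 mm/y

0.202806 mm/y


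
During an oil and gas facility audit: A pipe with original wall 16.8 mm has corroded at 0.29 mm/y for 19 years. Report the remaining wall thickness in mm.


Remaining wall = original − CR × time
t = 16.8 − 0.29*19 = 16.8 − 5.51 = 11.29 mm

11.29 mm


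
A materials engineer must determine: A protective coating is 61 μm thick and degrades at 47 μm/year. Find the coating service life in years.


Service life = thickness / degradation rate
Life = 61 / 47 = 1.3 years

1.3 years


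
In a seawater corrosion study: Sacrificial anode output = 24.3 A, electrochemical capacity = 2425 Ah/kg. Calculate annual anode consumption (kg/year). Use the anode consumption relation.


Annual consumption = current * hours per year / capacity
Rate = 24.3 * 8760 / 2425 = 87.8 kg/year

87.8 kg/year


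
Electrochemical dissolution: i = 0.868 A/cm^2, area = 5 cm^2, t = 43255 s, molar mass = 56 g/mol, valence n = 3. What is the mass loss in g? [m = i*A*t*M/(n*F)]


Apply Faraday's law: m = i*A*t*M / (n*F)
Total charge passed Q = i*A*t = 0.868*5*43255 = 187726.7 C
m = Q*M/(n*F) = 187726.7*56/(3*96485) = 36.3189 g

36.3189 g


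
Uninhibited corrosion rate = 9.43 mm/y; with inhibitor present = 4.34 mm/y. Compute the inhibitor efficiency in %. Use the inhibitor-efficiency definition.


Apply the inhibitor-efficiency definition: IE = (CR_blank − CR_inh)/CR_blank × 100
IE = (9.43 − 4.34) / 9.43 × 100
IE = 5.09 / 9.43 × 100 = 54.0 %

54.0 %


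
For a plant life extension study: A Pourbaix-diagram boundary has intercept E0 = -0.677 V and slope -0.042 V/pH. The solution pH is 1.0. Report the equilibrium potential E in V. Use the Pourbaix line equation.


Apply the Pourbaix line equation: E = E0 + slope*pH
E = -0.677 + (-0.042)*1.0 = -0.677 + (-0.042) = -0.719 V
Rounded to 4 decimal places: E = -0.7190 V

-0.7190 V


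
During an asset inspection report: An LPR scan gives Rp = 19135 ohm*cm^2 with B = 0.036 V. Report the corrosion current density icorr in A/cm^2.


Apply the Stern-Geary relation: icorr = B / Rp
icorr = 0.036 / 19135 = 1.881×10^-6 A/cm^2

1.881×10^-6 A/cm^2


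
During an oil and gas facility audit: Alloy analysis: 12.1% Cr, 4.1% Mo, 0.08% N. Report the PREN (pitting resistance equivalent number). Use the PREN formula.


Apply the PREN formula: PREN = Cr + 3.3*Mo + 16*N
PREN = 12.1 + 3.3*4.1 + 16*0.08
PREN = 12.1 + 13.53 + 1.28 = 26.91

26.91


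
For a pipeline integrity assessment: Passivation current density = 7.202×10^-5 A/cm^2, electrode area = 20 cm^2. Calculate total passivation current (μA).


I = i_pass * A, then convert A → μA (×10^6)
I = 7.202×10^-5 * 20 * 10^6 = 1440.4 μA

1440.4 μA


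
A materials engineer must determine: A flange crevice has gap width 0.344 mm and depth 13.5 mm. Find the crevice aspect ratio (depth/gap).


Aspect ratio = depth / gap
Ratio = 13.5 / 0.344 = 39.2

39.2


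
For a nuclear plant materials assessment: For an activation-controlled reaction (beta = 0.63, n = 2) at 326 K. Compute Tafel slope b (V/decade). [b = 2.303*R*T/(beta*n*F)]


Apply the Tafel slope relation: b = 2.303*R*T/(beta*n*F)
Numerator: 2.303 * 8.314 * 326 = 6241.97
Denominator: 0.63 * 2 * 96485 = 121571.1
b = 6241.97 / 121571.1 = 0.0513 V/decade

0.0513 V/decade


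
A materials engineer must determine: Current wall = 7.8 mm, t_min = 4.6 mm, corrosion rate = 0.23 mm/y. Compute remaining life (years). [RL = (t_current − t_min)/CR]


Apply the remaining-life relation: RL = (t_current − t_min) / CR
RL = (7.8 − 4.6) / 0.23 = 3.2 / 0.23 = 13.9 years

13.9 years


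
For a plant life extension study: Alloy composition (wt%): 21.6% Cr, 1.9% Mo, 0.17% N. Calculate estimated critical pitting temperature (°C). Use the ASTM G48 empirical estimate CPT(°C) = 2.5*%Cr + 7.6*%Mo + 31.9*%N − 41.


Apply the ASTM G48 empirical CPT estimate: CPT(°C) = 2.5*%Cr + 7.6*%Mo + 31.9*%N − 41
2.5*21.6 = 54; 7.6*1.9 = 14.44; 31.9*0.17 = 5.423
CPT = 54 + 14.44 + 5.423 − 41 = 32.863 °C
Rounded to 0.1 °C: CPT ≈ 32.9 °C

32.9 °C


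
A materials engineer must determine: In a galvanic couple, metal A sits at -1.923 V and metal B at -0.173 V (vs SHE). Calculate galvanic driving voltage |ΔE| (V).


Driving voltage is the absolute potential difference.
|ΔE| = |-1.923 − (-0.173)| = 1.75 V

1.75 V


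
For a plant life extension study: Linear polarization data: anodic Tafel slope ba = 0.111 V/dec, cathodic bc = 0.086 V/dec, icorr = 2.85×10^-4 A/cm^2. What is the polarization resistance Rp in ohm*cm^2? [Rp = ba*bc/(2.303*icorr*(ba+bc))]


Apply the Stern-Geary equation: Rp = ba*bc / (2.303*icorr*(ba+bc))
ba*bc = 0.111*0.086 = 0.009546
ba+bc = 0.197; 2.303*icorr*(ba+bc) = 2.303*2.85×10^-4*0.197 = 1.2930193×10^-4
Rp = 0.009546 / 1.2930193×10^-4 = 73.83 ohm*cm^2

73.83 ohm*cm^2


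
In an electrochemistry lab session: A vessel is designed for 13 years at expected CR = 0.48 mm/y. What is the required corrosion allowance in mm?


Corrosion allowance = CR × design life
CA = 0.48 * 13 = 6.24 mm

6.24 mm


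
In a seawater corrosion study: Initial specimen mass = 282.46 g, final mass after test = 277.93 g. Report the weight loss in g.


Weight loss = initial − final
WL = 282.46 − 277.93 = 4.53 g

4.53 g


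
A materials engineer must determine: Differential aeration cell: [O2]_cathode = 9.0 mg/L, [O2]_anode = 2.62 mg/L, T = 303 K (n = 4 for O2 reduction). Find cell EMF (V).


Apply the Nernst concentration-cell relation: E = (RT/nF)*ln(C_cathode/C_anode)
RT/nF = 8.314*303/(4*96485) = 0.00652729 V
ln(9.0/2.62) = 1.23405
E = 0.00652729 * 1.23405 = 0.00806 V

0.00806 V


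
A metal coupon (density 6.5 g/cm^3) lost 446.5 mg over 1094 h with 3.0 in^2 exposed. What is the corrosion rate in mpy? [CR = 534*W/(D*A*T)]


Apply the mpy weight-loss relation: CR = 534 * W / (D * A * T)
Numerator: 534 * 446.5 = 238431.0
Denominator: 6.5 * 3.0 * 1094 = 21333.0
CR = 238431.0 / 21333.0 = 11.177 mpy

11.177 mpy


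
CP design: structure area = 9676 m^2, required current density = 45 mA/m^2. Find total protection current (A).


I = area * current density, then convert mA → A (÷1000)
I = 9676 * 45 / 1000 = 435.42 A

435.42 A


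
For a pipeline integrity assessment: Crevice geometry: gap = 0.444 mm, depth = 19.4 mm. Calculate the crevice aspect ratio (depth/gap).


Aspect ratio = depth / gap
Ratio = 19.4 / 0.444 = 43.7

43.7


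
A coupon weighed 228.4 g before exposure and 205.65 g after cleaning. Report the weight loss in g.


Weight loss = initial − final
WL = 228.4 − 205.65 = 22.75 g

22.75 g


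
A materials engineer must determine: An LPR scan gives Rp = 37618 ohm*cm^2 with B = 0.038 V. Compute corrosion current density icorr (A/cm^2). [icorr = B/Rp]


Apply the Stern-Geary relation: icorr = B / Rp
icorr = 0.038 / 37618 = 1.01×10^-6 A/cm^2

1.01×10^-6 A/cm^2


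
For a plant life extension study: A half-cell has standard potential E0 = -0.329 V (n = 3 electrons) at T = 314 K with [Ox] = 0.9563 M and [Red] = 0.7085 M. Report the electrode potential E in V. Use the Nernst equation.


Apply the Nernst equation: E = E0 + (RT/nF)*ln([Ox]/[Red])
Step 1: RT/nF = 8.314*314/(3*96485) = 0.009019 V
Step 2: [Ox]/[Red] = 0.9563/0.7085 = 1.349753
Step 3: ln(1.349753) = 0.299922
Step 4: correction = 0.009019 * 0.299922 = 0.003 V
E = -0.329 + 0.003 = -0.326 V

-0.326 V


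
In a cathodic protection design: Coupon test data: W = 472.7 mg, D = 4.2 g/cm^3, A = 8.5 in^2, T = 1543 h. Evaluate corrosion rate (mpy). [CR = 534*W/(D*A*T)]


Apply the mpy weight-loss relation: CR = 534 * W / (D * A * T)
Numerator: 534 * 472.7 = 252421.8
Denominator: 4.2 * 8.5 * 1543 = 55085.1
CR = 252421.8 / 55085.1 = 4.582 mpy

4.582 mpy


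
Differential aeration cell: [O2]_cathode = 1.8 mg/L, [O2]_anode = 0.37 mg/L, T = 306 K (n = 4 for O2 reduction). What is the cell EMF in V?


Apply the Nernst concentration-cell relation: E = (RT/nF)*ln(C_cathode/C_anode)
RT/nF = 8.314*306/(4*96485) = 0.00659192 V
ln(1.8/0.37) = 1.58204
E = 0.00659192 * 1.58204 = 0.01043 V

0.01043 V


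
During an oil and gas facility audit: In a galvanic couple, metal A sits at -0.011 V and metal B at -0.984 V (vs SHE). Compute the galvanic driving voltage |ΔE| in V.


Driving voltage is the absolute potential difference.
|ΔE| = |-0.011 − (-0.984)| = 0.973 V

0.973 V


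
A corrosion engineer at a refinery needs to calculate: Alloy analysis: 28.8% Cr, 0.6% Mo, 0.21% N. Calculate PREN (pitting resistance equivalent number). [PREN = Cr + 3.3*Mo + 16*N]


Apply the PREN formula: PREN = Cr + 3.3*Mo + 16*N
PREN = 28.8 + 3.3*0.6 + 16*0.21
PREN = 28.8 + 1.98 + 3.36 = 34.14

34.14


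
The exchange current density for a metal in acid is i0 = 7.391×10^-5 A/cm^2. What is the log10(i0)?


i0 = 7.391×10^-5 A/cm^2
log10(i0) = -4.131

-4.131


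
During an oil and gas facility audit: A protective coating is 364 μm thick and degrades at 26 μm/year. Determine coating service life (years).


Service life = thickness / degradation rate
Life = 364 / 26 = 14.0 years

14.0 years


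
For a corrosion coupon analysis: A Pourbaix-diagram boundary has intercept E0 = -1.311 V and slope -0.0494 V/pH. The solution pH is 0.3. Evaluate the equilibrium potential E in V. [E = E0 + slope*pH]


Apply the Pourbaix line equation: E = E0 + slope*pH
E = -1.311 + (-0.0494)*0.3 = -1.311 + (-0.01482) = -1.32582 V
Rounded to 4 decimal places: E = -1.3258 V

-1.3258 V


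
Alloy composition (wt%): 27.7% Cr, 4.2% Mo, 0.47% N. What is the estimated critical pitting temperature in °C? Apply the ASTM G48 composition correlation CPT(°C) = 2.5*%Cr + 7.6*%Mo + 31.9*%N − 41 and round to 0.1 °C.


Apply the ASTM G48 empirical CPT estimate: CPT(°C) = 2.5*%Cr + 7.6*%Mo + 31.9*%N − 41
2.5*27.7 = 69.25; 7.6*4.2 = 31.92; 31.9*0.47 = 14.993
CPT = 69.25 + 31.92 + 14.993 − 41 = 75.163 °C
Rounded to 0.1 °C: CPT ≈ 75.2 °C

75.2 °C


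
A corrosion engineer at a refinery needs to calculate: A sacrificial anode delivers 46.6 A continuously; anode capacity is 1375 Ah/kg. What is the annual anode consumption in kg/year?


Annual consumption = current * hours per year / capacity
Rate = 46.6 * 8760 / 1375 = 296.9 kg/year

296.9 kg/year


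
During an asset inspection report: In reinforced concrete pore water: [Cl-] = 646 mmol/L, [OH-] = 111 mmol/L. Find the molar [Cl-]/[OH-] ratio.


Threshold parameter = [Cl-] / [OH-] (molar basis; both in mmol/L, so units cancel)
Ratio = 646 / 111 = 5.82

5.82


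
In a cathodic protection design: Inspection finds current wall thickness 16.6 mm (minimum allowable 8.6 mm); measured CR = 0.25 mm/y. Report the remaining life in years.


Apply the remaining-life relation: RL = (t_current − t_min) / CR
RL = (16.6 − 8.6) / 0.25 = 8.0 / 0.25 = 32.0 years

32.0 years


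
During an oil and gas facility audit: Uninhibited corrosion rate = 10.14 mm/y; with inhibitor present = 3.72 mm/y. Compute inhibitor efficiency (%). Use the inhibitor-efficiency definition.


Apply the inhibitor-efficiency definition: IE = (CR_blank − CR_inh)/CR_blank × 100
IE = (10.14 − 3.72) / 10.14 × 100
IE = 6.42 / 10.14 × 100 = 63.3 %

63.3 %


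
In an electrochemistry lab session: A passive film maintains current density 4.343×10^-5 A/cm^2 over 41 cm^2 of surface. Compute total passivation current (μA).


I = i_pass * A, then convert A → μA (×10^6)
I = 4.343×10^-5 * 41 * 10^6 = 1780.63 μA

1780.63 μA


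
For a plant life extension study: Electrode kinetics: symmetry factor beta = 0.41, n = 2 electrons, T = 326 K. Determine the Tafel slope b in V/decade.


Apply the Tafel slope relation: b = 2.303*R*T/(beta*n*F)
Numerator: 2.303 * 8.314 * 326 = 6241.97
Denominator: 0.41 * 2 * 96485 = 79117.7
b = 6241.97 / 79117.7 = 0.0789 V/decade

0.0789 V/decade


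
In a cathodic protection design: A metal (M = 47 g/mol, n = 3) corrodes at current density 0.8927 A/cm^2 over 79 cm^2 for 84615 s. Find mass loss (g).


Apply Faraday's law: m = i*A*t*M / (n*F)
Total charge passed Q = i*A*t = 0.8927*79*84615 = 5967329.0295 C
m = Q*M/(n*F) = 5967329.0295*47/(3*96485) = 968.93978 g

968.93978 g


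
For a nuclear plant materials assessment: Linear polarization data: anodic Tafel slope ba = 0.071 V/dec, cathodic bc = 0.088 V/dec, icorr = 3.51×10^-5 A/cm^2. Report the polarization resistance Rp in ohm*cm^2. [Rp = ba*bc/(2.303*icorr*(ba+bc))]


Apply the Stern-Geary equation: Rp = ba*bc / (2.303*icorr*(ba+bc))
ba*bc = 0.071*0.088 = 0.006248
ba+bc = 0.159; 2.303*icorr*(ba+bc) = 2.303*3.51×10^-5*0.159 = 1.2852813×10^-5
Rp = 0.006248 / 1.2852813×10^-5 = 486.12 ohm*cm^2

486.12 ohm*cm^2


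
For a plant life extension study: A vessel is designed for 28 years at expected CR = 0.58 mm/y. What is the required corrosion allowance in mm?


Corrosion allowance = CR × design life
CA = 0.58 * 28 = 16.24 mm

16.24 mm


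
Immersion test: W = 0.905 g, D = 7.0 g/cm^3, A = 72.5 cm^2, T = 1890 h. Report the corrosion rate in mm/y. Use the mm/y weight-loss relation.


Apply the mm/y weight-loss relation: CR = 87600 * W / (D * A * T)
Numerator: 87600 * 0.905 = 79278.0
Denominator: 7.0 * 72.5 * 1890 = 959175.0
CR = 79278.0 / 959175.0 = 0.0827 mm/y

0.0827 mm/y


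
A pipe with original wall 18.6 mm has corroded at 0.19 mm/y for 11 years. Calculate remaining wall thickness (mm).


Remaining wall = original − CR × time
t = 18.6 − 0.19*11 = 18.6 − 2.09 = 16.51 mm

16.51 mm


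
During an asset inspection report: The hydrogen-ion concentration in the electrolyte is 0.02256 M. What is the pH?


pH = −log10[H+]
pH = −log10(0.02256) = 1.65

1.65


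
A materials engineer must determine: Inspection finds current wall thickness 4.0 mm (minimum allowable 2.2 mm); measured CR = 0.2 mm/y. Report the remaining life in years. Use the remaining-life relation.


Apply the remaining-life relation: RL = (t_current − t_min) / CR
RL = (4.0 − 2.2) / 0.2 = 1.8 / 0.2 = 9.0 years

9.0 years


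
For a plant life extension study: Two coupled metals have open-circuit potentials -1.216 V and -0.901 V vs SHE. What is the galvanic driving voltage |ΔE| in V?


Driving voltage is the absolute potential difference.
|ΔE| = |-1.216 − (-0.901)| = 0.315 V

0.315 V


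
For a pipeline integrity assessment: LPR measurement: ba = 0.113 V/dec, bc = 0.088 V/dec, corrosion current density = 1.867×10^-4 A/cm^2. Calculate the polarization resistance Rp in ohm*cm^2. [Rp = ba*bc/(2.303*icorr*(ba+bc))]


Apply the Stern-Geary equation: Rp = ba*bc / (2.303*icorr*(ba+bc))
ba*bc = 0.113*0.088 = 0.009944
ba+bc = 0.201; 2.303*icorr*(ba+bc) = 2.303*1.867×10^-4*0.201 = 8.642399×10^-5
Rp = 0.009944 / 8.642399×10^-5 = 115.06 ohm*cm^2

115.06 ohm*cm^2


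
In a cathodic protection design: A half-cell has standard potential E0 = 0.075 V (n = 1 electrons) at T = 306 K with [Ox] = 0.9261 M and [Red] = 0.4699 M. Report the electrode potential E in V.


Apply the Nernst equation: E = E0 + (RT/nF)*ln([Ox]/[Red])
Step 1: RT/nF = 8.314*306/(1*96485) = 0.02636766 V
Step 2: [Ox]/[Red] = 0.9261/0.4699 = 1.970845
Step 3: ln(1.970845) = 0.678462
Step 4: correction = 0.02636766 * 0.678462 = 0.018 V
E = 0.075 + 0.018 = 0.093 V

0.093 V


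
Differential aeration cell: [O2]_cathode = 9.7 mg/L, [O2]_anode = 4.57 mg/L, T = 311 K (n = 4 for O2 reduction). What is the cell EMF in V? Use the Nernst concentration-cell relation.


Apply the Nernst concentration-cell relation: E = (RT/nF)*ln(C_cathode/C_anode)
RT/nF = 8.314*311/(4*96485) = 0.00669963 V
ln(9.7/4.57) = 0.75261
E = 0.00669963 * 0.75261 = 0.00504 V

0.00504 V


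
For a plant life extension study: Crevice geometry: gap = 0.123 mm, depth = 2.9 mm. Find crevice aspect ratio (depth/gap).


Aspect ratio = depth / gap
Ratio = 2.9 / 0.123 = 23.6

23.6


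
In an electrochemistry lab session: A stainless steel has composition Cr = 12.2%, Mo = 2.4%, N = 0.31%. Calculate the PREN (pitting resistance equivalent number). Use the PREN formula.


Apply the PREN formula: PREN = Cr + 3.3*Mo + 16*N
PREN = 12.2 + 3.3*2.4 + 16*0.31
PREN = 12.2 + 7.92 + 4.96 = 25.08

25.08


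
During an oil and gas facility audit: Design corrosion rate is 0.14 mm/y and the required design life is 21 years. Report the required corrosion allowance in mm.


Corrosion allowance = CR × design life
CA = 0.14 * 21 = 2.94 mm

2.94 mm


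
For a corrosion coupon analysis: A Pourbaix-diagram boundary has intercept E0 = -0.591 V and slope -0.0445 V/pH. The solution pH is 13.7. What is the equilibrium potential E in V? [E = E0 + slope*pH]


Apply the Pourbaix line equation: E = E0 + slope*pH
E = -0.591 + (-0.0445)*13.7 = -0.591 + (-0.60965) = -1.20065 V
Rounded to 3 decimal places: E = -1.201 V

-1.201 V


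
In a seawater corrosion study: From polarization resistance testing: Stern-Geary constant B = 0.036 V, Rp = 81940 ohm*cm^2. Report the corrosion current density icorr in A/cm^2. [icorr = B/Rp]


Apply the Stern-Geary relation: icorr = B / Rp
icorr = 0.036 / 81940 = 4.393×10^-7 A/cm^2

4.393×10^-7 A/cm^2


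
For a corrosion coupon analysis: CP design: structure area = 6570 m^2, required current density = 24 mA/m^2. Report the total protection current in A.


I = area * current density, then convert mA → A (÷1000)
I = 6570 * 24 / 1000 = 157.68 A

157.68 A


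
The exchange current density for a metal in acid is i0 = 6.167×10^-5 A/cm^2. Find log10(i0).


i0 = 6.167×10^-5 A/cm^2
log10(i0) = -4.21

-4.21


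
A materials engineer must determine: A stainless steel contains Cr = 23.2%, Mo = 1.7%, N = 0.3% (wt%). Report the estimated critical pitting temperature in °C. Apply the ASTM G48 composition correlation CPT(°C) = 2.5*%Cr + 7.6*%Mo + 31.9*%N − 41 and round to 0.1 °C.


Apply the ASTM G48 empirical CPT estimate: CPT(°C) = 2.5*%Cr + 7.6*%Mo + 31.9*%N − 41
2.5*23.2 = 58; 7.6*1.7 = 12.92; 31.9*0.3 = 9.57
CPT = 58 + 12.92 + 9.57 − 41 = 39.49 °C
Rounded to 0.1 °C: CPT ≈ 39.5 °C

39.5 °C


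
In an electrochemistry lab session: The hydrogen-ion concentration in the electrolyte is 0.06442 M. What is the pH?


pH = −log10[H+]
pH = −log10(0.06442) = 1.19

1.19


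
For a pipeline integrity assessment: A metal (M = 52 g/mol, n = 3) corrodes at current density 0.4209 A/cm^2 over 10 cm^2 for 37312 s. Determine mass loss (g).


Apply Faraday's law: m = i*A*t*M / (n*F)
Total charge passed Q = i*A*t = 0.4209*10*37312 = 157046.208 C
m = Q*M/(n*F) = 157046.208*52/(3*96485) = 28.213 g

28.213 g


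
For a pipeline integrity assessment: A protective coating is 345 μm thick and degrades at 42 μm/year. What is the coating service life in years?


Service life = thickness / degradation rate
Life = 345 / 42 = 8.2 years

8.2 years


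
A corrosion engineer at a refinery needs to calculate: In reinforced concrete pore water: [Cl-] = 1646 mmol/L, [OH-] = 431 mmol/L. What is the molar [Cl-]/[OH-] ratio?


Threshold parameter = [Cl-] / [OH-] (molar basis; both in mmol/L, so units cancel)
Ratio = 1646 / 431 = 3.82

3.82


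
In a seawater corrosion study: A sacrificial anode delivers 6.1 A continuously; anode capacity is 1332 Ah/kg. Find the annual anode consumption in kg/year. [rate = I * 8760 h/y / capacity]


Annual consumption = current * hours per year / capacity
Rate = 6.1 * 8760 / 1332 = 40.1 kg/year

40.1 kg/year


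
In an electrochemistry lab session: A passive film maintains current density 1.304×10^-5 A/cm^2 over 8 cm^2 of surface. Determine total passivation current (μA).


I = i_pass * A, then convert A → μA (×10^6)
I = 1.304×10^-5 * 8 * 10^6 = 104.32 μA

104.32 μA


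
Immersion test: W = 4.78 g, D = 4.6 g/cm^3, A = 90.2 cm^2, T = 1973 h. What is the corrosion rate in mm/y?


Apply the mm/y weight-loss relation: CR = 87600 * W / (D * A * T)
Numerator: 87600 * 4.78 = 418728.0
Denominator: 4.6 * 90.2 * 1973 = 818637.16
CR = 418728.0 / 818637.16 = 0.511494 mm/y

0.511494 mm/y


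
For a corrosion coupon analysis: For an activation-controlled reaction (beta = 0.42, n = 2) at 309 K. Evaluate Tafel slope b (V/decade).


Apply the Tafel slope relation: b = 2.303*R*T/(beta*n*F)
Numerator: 2.303 * 8.314 * 309 = 5916.47
Denominator: 0.42 * 2 * 96485 = 81047.4
b = 5916.47 / 81047.4 = 0.073 V/decade

0.073 V/decade


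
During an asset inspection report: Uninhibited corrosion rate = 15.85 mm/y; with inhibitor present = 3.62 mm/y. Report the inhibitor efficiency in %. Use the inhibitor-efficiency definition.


Apply the inhibitor-efficiency definition: IE = (CR_blank − CR_inh)/CR_blank × 100
IE = (15.85 − 3.62) / 15.85 × 100
IE = 12.23 / 15.85 × 100 = 77.2 %

77.2 %


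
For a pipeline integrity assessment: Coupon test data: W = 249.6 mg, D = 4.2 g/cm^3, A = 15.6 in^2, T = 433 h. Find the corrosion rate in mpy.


Apply the mpy weight-loss relation: CR = 534 * W / (D * A * T)
Numerator: 534 * 249.6 = 133286.4
Denominator: 4.2 * 15.6 * 433 = 28370.16
CR = 133286.4 / 28370.16 = 4.69812 mpy

4.69812 mpy


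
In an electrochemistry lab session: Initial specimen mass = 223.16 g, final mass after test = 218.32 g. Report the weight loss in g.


Weight loss = initial − final
WL = 223.16 − 218.32 = 4.84 g

4.84 g


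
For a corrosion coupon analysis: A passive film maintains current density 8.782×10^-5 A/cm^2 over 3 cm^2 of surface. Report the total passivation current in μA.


I = i_pass * A, then convert A → μA (×10^6)
I = 8.782×10^-5 * 3 * 10^6 = 263.46 μA

263.46 μA


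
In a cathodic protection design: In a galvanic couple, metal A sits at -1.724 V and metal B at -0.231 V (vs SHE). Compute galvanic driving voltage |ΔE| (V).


Driving voltage is the absolute potential difference.
|ΔE| = |-1.724 − (-0.231)| = 1.493 V

1.493 V


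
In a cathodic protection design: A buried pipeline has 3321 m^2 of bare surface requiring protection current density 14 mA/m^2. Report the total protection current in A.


I = area * current density, then convert mA → A (÷1000)
I = 3321 * 14 / 1000 = 46.49 A

46.49 A


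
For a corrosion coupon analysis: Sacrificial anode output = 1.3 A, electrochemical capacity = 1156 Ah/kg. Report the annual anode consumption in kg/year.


Annual consumption = current * hours per year / capacity
Rate = 1.3 * 8760 / 1156 = 9.9 kg/year

9.9 kg/year


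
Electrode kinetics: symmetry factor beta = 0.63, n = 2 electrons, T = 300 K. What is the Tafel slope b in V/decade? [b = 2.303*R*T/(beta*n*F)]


Apply the Tafel slope relation: b = 2.303*R*T/(beta*n*F)
Numerator: 2.303 * 8.314 * 300 = 5744.14
Denominator: 0.63 * 2 * 96485 = 121571.1
b = 5744.14 / 121571.1 = 0.047 V/decade

0.047 V/decade


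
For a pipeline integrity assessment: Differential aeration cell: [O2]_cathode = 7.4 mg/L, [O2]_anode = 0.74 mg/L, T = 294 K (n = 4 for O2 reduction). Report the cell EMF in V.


Apply the Nernst concentration-cell relation: E = (RT/nF)*ln(C_cathode/C_anode)
RT/nF = 8.314*294/(4*96485) = 0.00633341 V
ln(7.4/0.74) = 2.30259
E = 0.00633341 * 2.30259 = 0.01458 V

0.01458 V


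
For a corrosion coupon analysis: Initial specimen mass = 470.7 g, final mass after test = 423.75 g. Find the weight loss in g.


Weight loss = initial − final
WL = 470.7 − 423.75 = 46.95 g

46.95 g


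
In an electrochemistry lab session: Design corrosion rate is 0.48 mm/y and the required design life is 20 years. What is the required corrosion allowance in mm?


Corrosion allowance = CR × design life
CA = 0.48 * 20 = 9.6 mm

9.6 mm


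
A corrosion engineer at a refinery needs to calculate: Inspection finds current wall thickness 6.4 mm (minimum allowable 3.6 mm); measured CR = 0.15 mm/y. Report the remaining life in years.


Apply the remaining-life relation: RL = (t_current − t_min) / CR
RL = (6.4 − 3.6) / 0.15 = 2.8 / 0.15 = 18.7 years

18.7 years


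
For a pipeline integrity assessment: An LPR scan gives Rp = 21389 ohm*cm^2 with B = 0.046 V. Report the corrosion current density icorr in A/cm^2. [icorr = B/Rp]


Apply the Stern-Geary relation: icorr = B / Rp
icorr = 0.046 / 21389 = 2.151×10^-6 A/cm^2

2.151×10^-6 A/cm^2


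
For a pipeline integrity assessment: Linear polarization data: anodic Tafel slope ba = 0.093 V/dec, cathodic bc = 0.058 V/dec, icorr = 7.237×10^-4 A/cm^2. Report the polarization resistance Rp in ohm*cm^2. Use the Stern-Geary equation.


Apply the Stern-Geary equation: Rp = ba*bc / (2.303*icorr*(ba+bc))
ba*bc = 0.093*0.058 = 0.005394
ba+bc = 0.151; 2.303*icorr*(ba+bc) = 2.303*7.237×10^-4*0.151 = 2.5166885×10^-4
Rp = 0.005394 / 2.5166885×10^-4 = 21.4 ohm*cm^2

21.4 ohm*cm^2
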